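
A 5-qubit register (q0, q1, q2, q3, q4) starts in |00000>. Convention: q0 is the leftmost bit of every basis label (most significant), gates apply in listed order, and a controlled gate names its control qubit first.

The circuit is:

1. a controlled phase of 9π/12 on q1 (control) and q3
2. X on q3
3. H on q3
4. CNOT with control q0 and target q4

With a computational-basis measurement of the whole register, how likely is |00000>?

The probability of measuring |00000> is 1/2.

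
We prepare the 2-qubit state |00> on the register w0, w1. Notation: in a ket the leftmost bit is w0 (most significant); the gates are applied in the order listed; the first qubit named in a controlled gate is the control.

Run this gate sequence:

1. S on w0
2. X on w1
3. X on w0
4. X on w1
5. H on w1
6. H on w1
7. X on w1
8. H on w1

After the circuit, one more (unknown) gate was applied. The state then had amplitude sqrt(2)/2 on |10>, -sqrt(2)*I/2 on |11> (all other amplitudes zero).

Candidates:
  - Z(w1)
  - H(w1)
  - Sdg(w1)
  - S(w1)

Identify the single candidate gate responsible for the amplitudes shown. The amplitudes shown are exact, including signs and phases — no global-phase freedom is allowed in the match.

The unique candidate consistent with the amplitudes is S(w1).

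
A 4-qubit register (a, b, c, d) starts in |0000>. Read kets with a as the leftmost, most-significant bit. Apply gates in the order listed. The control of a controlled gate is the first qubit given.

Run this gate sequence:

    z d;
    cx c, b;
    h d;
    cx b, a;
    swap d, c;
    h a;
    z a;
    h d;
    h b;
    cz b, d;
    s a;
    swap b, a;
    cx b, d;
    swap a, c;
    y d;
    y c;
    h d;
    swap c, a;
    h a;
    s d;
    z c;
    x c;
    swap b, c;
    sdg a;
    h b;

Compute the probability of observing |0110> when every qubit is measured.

The probability of measuring |0110> is 1/8.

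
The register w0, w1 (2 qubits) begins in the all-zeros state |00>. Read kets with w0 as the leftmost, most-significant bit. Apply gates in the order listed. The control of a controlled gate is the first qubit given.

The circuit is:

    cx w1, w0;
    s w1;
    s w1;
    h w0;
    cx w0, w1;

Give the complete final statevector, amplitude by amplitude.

The final amplitudes are sqrt(2)/2 on |00>, 0 on |01>, 0 on |10>, sqrt(2)/2 on |11>.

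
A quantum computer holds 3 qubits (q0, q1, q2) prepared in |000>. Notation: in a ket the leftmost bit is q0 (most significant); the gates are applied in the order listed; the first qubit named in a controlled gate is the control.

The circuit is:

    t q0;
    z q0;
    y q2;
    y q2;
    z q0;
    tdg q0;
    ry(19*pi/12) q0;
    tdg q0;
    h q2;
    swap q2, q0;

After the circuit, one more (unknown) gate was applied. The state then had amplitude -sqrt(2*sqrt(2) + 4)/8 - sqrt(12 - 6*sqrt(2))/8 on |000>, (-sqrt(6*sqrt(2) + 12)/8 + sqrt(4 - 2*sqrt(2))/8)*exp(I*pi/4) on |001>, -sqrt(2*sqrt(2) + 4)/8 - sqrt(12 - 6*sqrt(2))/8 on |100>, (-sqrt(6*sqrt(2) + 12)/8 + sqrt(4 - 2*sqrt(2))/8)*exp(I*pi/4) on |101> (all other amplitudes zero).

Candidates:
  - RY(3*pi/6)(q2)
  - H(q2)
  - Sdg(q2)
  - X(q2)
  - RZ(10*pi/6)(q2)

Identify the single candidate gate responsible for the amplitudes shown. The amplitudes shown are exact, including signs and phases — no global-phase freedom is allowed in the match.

The unique candidate consistent with the amplitudes is Sdg(q2). Key observation: steps 1-6 multiply out to the identity, so the circuit reduces to the remaining gates.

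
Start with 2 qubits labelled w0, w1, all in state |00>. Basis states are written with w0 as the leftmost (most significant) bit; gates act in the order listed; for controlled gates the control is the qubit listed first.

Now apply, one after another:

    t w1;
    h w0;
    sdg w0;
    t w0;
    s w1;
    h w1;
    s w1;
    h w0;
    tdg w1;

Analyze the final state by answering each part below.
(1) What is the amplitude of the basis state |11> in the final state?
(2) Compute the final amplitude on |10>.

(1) The amplitude on |11> is sqrt(2)*(-1 + exp(I*pi/4))/4.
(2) The final state's coefficient on |10> equals sqrt(2)*(1 + exp(3*I*pi/4))/4.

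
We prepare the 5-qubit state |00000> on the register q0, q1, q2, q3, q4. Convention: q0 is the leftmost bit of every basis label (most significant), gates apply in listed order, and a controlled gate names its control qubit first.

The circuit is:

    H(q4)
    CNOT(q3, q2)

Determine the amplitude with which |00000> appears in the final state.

The amplitude on |00000> is sqrt(2)/2.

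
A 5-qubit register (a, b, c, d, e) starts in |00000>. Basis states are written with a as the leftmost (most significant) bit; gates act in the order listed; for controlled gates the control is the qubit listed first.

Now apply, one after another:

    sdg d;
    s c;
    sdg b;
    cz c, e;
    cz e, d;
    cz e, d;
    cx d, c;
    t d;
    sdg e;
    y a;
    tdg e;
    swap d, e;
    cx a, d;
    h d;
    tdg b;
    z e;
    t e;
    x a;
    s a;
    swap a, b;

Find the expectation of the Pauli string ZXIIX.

The observable ZXIIX averages to 0. Key observation: gates 5-6 undo each other exactly, leaving only the rest of the circuit to track.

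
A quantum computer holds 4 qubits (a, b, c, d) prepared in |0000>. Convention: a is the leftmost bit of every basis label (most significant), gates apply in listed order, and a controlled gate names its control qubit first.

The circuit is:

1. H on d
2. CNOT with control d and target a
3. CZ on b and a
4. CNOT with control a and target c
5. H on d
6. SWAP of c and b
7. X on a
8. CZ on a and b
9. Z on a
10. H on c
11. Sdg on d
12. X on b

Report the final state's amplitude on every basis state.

The resulting statevector has amplitude sqrt(2)/4 on |0000>, sqrt(2)*I/4 on |0001>, sqrt(2)/4 on |0010>, sqrt(2)*I/4 on |0011>, 0 on |0100>, 0 on |0101>, 0 on |0110>, 0 on |0111>, 0 on |1000>, 0 on |1001>, 0 on |1010>, 0 on |1011>, -sqrt(2)/4 on |1100>, sqrt(2)*I/4 on |1101>, -sqrt(2)/4 on |1110>, sqrt(2)*I/4 on |1111>.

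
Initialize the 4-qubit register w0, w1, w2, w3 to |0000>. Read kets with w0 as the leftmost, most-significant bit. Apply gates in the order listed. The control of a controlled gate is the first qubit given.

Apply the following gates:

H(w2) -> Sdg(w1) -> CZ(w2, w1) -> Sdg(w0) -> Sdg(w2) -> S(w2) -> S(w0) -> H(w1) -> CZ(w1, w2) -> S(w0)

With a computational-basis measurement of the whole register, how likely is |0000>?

The probability of measuring |0000> is 1/4. Key observation: gates 4-7 undo each other exactly, leaving only the rest of the circuit to track.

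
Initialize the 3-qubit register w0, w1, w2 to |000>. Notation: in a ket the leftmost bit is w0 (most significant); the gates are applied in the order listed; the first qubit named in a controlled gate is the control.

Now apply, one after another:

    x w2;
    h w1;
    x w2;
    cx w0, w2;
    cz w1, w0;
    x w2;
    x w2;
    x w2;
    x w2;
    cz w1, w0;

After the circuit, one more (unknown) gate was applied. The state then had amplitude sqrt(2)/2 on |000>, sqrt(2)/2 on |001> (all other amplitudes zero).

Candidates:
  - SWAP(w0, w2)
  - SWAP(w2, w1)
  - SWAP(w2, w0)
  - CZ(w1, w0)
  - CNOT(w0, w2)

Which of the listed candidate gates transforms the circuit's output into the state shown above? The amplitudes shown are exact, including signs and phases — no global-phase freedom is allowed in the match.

The unique candidate consistent with the amplitudes is SWAP(w2, w1). Key observation: the block from step 5 through step 10 cancels to the identity and can be dropped.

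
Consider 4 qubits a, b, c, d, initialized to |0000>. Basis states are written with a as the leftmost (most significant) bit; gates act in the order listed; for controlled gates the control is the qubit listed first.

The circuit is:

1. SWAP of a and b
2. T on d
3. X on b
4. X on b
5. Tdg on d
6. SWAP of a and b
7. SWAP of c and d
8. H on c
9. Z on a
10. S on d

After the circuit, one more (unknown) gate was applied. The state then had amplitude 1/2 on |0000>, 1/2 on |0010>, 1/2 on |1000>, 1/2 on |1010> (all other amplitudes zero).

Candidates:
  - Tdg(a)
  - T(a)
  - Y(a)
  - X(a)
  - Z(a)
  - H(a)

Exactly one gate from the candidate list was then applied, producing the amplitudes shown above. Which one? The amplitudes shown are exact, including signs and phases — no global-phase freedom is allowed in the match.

The applied gate was H(a). Key observation: steps 1-6 multiply out to the identity, so the circuit reduces to the remaining gates.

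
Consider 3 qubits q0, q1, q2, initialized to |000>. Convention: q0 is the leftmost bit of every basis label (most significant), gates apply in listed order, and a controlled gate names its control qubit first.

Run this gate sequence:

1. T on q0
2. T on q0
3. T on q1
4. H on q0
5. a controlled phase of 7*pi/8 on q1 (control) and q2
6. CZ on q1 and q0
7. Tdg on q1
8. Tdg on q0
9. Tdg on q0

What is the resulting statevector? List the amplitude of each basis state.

The final amplitudes are sqrt(2)/2 on |000>, -sqrt(2)*I/2 on |100>, and 0 on every other basis state.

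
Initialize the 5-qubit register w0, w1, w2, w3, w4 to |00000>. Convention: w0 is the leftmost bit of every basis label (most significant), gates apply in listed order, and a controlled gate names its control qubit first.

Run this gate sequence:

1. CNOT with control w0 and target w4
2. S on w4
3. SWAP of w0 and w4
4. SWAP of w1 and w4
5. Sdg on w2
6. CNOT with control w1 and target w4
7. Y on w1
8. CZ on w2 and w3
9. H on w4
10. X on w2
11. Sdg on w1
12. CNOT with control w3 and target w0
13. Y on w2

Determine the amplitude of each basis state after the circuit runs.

After the circuit, the state carries amplitude -sqrt(2)*I/2 on |01000>, -sqrt(2)*I/2 on |01001>, and 0 on every other basis state.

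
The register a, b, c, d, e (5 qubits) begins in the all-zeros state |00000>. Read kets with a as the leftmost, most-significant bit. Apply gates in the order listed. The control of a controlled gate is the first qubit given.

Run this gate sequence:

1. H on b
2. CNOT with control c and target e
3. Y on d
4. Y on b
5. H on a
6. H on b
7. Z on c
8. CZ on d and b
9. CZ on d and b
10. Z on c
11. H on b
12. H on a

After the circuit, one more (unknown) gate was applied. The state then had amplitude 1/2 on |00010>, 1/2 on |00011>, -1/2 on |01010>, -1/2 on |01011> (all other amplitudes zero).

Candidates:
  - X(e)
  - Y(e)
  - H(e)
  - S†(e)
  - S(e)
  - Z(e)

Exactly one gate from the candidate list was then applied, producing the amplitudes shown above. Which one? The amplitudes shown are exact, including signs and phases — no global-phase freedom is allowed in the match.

It was H(e) that produced the state shown. Key observation: steps 5-12 multiply out to the identity, so the circuit reduces to the remaining gates.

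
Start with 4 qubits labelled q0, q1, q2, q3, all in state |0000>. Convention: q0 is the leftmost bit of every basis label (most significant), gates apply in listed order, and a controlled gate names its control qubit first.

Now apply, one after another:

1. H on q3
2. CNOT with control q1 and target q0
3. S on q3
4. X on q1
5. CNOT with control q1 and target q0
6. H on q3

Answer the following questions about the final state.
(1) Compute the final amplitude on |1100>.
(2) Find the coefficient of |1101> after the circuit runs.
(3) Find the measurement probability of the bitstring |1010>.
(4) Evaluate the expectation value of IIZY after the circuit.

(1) The final state's coefficient on |1100> equals 1/2 + I/2.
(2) |1101> carries amplitude 1/2 - I/2 in the final state.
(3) A full measurement returns |1010> with probability 0.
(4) In the final state, IIZY has expectation -1.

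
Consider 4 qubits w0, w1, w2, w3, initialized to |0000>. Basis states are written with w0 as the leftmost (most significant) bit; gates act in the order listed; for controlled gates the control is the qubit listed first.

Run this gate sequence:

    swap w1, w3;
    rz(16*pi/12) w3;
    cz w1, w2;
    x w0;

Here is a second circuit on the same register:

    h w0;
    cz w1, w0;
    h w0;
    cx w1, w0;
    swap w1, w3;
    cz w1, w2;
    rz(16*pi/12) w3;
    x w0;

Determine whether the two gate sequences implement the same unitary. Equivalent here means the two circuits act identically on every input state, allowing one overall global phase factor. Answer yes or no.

Yes, they are equivalent — the unitaries differ by at most a global phase.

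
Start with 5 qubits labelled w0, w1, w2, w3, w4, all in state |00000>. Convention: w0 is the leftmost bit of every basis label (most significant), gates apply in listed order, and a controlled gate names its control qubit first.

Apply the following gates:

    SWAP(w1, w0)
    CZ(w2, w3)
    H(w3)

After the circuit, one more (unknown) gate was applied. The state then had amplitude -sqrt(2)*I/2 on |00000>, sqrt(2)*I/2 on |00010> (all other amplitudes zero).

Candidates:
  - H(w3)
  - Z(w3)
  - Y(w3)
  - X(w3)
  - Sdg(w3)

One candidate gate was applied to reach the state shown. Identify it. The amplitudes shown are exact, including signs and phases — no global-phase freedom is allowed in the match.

The applied gate was Y(w3).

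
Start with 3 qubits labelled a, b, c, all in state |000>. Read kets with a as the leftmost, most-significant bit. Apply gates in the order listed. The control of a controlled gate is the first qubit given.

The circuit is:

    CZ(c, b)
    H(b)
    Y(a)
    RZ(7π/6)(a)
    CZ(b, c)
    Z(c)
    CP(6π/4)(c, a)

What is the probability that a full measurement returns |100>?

The probability of measuring |100> is 1/2.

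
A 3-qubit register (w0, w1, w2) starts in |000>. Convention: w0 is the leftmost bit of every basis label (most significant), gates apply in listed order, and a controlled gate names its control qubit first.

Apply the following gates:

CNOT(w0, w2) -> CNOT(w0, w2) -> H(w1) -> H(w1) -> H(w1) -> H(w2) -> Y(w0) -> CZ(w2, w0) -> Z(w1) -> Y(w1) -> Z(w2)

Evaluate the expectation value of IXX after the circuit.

In the final state, IXX has expectation 1. Key observation: steps 1-2 multiply out to the identity, so the circuit reduces to the remaining gates.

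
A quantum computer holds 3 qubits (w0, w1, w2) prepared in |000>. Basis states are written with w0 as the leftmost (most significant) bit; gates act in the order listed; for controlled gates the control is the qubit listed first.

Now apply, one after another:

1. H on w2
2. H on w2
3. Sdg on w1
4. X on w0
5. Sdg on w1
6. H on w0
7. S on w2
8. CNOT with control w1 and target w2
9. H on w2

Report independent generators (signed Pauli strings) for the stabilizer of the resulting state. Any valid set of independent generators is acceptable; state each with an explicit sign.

The stabilizer group can be generated by -XII, +IIX, +IZI, among other valid generating sets. Key observation: the block from step 1 through step 2 cancels to the identity and can be dropped.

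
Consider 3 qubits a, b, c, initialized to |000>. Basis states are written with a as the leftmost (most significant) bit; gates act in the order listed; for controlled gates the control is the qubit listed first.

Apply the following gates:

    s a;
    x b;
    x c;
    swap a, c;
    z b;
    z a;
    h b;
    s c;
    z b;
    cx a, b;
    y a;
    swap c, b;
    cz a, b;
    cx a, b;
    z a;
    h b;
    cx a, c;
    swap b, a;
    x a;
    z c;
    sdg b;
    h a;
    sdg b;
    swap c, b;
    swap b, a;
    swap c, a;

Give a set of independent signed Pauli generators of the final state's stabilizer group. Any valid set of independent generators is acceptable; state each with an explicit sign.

One valid set of independent stabilizer generators is -IIX, +ZII, +IZI (any independent generating set of the same group is equally correct).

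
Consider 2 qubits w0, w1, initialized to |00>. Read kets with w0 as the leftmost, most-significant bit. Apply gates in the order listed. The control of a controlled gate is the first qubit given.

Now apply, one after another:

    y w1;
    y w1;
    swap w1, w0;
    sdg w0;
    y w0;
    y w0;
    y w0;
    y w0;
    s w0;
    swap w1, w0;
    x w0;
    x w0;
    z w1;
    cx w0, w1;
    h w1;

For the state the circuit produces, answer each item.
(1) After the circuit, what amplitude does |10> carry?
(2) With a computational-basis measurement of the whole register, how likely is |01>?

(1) The amplitude on |10> is 0.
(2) A full measurement returns |01> with probability 1/2.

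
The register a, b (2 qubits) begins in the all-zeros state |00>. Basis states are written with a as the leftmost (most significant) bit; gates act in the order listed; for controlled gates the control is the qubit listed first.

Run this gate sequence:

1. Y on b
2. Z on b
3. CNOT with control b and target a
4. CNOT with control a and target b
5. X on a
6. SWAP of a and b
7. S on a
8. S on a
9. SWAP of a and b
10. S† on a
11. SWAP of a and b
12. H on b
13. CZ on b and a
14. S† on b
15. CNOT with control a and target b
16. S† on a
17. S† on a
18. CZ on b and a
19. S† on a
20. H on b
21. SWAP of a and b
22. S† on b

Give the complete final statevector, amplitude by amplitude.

The final amplitudes are -1/2 - I/2 on |00>, 0 on |01>, 1/2 - I/2 on |10>, 0 on |11>.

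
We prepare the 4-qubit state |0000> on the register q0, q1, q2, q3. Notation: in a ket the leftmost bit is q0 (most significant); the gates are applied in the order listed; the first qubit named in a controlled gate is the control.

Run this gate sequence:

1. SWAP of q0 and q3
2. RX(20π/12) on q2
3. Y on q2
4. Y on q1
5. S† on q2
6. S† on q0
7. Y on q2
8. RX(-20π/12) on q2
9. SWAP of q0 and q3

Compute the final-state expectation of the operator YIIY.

The observable YIIY averages to 0.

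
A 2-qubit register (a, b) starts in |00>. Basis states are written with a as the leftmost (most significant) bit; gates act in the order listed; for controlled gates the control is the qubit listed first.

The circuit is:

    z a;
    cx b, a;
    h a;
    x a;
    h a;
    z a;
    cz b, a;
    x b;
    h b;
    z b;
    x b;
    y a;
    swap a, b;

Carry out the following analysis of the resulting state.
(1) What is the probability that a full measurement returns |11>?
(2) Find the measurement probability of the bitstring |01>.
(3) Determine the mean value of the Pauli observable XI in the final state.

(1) Outcome |11> occurs with probability 1/2. Key observation: gates 3-6 undo each other exactly, leaving only the rest of the circuit to track.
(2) A full measurement returns |01> with probability 1/2.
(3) The expectation value of XI is 1.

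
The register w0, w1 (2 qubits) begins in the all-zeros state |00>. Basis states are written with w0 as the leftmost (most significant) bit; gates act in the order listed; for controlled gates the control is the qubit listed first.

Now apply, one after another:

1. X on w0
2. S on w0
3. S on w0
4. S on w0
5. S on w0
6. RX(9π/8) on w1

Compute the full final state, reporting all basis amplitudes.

After the circuit, the state carries amplitude 0 on |00>, 0 on |01>, -sin(pi/16) on |10>, -I*cos(pi/16) on |11>. Key observation: gates 2-5 undo each other exactly, leaving only the rest of the circuit to track.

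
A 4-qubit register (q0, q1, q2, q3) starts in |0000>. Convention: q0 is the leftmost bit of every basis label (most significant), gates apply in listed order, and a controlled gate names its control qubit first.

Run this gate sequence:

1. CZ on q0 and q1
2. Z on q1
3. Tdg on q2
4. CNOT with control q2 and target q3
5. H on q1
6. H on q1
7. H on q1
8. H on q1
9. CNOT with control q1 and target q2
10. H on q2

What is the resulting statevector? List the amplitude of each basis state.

The resulting statevector has amplitude sqrt(2)/2 on |0000>, sqrt(2)/2 on |0010>, and 0 on every other basis state. Key observation: the block from step 5 through step 8 cancels to the identity and can be dropped.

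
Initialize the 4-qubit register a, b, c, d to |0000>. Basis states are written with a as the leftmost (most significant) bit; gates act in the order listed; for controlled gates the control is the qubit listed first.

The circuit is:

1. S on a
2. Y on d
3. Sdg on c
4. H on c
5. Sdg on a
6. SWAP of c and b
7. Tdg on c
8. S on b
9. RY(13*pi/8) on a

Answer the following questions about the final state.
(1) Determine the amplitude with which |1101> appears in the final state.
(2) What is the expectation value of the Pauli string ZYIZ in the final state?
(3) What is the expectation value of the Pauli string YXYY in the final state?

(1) The amplitude on |1101> is -sqrt(2)*sin(3*pi/16)/2.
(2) The observable ZYIZ averages to -sqrt(2 - sqrt(2))/2.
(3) The observable YXYY averages to 0.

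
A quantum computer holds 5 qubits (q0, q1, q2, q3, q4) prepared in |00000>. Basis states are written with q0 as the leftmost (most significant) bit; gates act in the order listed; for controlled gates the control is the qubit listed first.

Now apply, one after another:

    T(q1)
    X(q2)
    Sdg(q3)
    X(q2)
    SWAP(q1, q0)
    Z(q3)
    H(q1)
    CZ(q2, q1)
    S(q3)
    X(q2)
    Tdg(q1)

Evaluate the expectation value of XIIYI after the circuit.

The expectation value of XIIYI is 0.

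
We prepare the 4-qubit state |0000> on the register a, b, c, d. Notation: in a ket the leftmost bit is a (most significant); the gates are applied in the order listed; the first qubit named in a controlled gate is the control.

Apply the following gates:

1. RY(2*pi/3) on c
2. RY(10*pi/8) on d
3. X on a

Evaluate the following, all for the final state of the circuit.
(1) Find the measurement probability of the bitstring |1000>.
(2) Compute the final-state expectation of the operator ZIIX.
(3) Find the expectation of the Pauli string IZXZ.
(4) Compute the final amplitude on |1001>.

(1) A full measurement returns |1000> with probability 1/8 - sqrt(2)/16.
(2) The expectation value of ZIIX is sqrt(2)/2.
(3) The expectation value of IZXZ is -sqrt(6)/4.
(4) The amplitude on |1001> is sqrt(sqrt(2) + 2)/4.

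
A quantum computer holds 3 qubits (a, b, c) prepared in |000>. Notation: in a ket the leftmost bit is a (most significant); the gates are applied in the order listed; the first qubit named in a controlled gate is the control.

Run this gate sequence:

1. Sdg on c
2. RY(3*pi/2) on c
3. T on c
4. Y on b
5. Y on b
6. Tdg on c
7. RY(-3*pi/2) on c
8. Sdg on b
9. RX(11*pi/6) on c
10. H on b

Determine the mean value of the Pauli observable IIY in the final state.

In the final state, IIY has expectation 1/2. Key observation: gates 2-7 undo each other exactly, leaving only the rest of the circuit to track.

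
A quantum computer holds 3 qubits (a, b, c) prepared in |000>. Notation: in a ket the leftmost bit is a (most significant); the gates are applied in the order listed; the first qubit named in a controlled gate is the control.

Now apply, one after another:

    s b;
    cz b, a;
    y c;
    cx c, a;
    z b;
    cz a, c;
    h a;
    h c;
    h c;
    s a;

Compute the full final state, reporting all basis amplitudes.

The final amplitudes are -sqrt(2)*I/2 on |001>, -sqrt(2)/2 on |101>, and 0 on every other basis state.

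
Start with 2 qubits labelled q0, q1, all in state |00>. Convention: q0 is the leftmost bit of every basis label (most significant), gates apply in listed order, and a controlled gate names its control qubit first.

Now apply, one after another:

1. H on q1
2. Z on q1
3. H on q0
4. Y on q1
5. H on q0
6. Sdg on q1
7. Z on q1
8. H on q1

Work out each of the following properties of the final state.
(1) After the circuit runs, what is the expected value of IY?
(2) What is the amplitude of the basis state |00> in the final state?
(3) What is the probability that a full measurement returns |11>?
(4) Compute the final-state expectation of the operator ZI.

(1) The observable IY averages to -1.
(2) The amplitude on |00> is -1/2 + I/2.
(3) A full measurement returns |11> with probability 0.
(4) In the final state, ZI has expectation 1.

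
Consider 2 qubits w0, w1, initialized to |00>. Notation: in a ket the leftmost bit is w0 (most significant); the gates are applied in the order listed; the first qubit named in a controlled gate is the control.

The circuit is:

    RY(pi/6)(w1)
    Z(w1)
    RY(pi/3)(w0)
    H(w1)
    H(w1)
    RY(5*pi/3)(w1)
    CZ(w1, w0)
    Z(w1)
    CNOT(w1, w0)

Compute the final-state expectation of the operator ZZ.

In the final state, ZZ has expectation 1/2.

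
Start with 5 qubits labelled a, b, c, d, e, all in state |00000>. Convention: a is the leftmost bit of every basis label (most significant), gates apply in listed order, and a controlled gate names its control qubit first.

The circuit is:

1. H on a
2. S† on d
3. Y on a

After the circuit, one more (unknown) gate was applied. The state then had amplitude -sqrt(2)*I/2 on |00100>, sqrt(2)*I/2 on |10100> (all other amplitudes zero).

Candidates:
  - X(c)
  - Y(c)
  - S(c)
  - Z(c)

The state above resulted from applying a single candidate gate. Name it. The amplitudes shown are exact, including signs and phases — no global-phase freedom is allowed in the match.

The unique candidate consistent with the amplitudes is X(c).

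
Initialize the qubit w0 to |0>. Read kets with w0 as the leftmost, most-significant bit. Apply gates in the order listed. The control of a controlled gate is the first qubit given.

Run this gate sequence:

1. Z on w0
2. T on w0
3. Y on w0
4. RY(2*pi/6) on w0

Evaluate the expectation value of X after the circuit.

The observable X averages to -sqrt(3)/2.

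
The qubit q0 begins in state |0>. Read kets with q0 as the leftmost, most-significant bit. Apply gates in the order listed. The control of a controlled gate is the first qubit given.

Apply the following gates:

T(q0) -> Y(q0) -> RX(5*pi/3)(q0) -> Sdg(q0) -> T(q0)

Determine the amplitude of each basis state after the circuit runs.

After the circuit, the state carries amplitude 1/2 on |0>, -sqrt(3)*exp(I*pi/4)/2 on |1>.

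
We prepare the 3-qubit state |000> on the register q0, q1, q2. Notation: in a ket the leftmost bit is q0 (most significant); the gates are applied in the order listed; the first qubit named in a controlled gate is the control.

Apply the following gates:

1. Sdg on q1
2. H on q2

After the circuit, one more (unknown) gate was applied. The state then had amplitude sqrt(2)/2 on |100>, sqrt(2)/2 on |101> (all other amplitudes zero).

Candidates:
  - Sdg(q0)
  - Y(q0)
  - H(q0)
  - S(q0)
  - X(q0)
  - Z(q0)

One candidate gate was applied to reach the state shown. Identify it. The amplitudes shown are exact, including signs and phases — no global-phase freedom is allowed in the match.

The applied gate was X(q0).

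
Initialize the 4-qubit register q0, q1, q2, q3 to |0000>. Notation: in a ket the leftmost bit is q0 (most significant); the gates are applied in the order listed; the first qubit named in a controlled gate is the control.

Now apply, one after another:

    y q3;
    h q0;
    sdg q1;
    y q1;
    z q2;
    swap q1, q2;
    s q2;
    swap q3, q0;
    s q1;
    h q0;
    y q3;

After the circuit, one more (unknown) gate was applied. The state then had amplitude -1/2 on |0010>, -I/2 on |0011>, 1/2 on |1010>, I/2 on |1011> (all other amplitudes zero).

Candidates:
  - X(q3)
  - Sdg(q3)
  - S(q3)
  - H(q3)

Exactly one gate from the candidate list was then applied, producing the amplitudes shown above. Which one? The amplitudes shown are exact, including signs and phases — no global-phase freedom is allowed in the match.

It was Sdg(q3) that produced the state shown.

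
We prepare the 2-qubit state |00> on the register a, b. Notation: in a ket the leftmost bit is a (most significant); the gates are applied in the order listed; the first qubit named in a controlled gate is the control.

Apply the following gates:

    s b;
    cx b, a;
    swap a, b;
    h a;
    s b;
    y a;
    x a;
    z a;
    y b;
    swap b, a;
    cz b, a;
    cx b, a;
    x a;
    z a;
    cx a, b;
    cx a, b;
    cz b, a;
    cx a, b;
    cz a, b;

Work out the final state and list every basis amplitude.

After the circuit, the state carries amplitude -sqrt(2)/2 on |00>, 0 on |01>, sqrt(2)/2 on |10>, 0 on |11>.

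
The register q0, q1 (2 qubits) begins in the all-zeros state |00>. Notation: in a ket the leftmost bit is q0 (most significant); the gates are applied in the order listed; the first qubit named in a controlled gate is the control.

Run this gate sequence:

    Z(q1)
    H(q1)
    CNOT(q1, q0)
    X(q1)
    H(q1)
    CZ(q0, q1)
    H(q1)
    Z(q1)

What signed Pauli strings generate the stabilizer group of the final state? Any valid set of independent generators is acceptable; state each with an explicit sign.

The final state is stabilized by the group generated by +XI, -IZ; other independent generating sets are equally valid.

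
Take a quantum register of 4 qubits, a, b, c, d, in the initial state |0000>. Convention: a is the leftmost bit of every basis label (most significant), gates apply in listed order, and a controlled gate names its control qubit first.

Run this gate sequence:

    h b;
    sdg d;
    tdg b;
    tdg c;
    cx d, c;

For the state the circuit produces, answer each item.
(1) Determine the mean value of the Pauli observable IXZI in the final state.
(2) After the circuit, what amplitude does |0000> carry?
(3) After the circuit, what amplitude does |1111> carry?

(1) In the final state, IXZI has expectation sqrt(2)/2.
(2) The amplitude on |0000> is sqrt(2)/2.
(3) The amplitude on |1111> is 0.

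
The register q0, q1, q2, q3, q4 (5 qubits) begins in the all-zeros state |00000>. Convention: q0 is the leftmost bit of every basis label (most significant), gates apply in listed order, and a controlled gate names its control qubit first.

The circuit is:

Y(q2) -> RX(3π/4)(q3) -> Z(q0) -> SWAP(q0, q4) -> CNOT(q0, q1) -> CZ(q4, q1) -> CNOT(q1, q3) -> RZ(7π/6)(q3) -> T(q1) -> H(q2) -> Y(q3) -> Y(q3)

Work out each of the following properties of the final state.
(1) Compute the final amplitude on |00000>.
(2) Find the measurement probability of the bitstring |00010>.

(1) The final state's coefficient on |00000> equals -sqrt(4 - 2*sqrt(2))*exp(11*I*pi/12)/4.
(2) The probability of measuring |00010> is sqrt(2)/8 + 1/4.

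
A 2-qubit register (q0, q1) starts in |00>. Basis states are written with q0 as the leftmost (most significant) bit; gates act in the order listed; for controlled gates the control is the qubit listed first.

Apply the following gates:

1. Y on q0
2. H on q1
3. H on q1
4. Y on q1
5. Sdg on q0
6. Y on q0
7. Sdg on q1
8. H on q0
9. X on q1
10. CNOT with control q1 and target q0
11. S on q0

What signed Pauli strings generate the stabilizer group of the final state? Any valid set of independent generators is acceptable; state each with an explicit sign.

One valid set of independent stabilizer generators is +YI, +IZ (any independent generating set of the same group is equally correct).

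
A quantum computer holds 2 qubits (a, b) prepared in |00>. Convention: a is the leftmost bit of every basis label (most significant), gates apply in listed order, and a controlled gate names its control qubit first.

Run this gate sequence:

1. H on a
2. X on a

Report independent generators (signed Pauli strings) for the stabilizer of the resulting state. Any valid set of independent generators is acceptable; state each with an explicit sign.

The final state is stabilized by the group generated by +XI, +IZ; other independent generating sets are equally valid.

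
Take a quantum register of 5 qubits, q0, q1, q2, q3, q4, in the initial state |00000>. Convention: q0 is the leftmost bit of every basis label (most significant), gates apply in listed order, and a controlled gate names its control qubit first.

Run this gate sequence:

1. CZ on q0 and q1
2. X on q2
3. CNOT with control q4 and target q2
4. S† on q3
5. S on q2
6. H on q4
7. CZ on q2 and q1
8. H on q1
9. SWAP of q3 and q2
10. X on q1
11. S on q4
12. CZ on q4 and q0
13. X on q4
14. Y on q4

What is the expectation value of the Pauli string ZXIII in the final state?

The observable ZXIII averages to 1.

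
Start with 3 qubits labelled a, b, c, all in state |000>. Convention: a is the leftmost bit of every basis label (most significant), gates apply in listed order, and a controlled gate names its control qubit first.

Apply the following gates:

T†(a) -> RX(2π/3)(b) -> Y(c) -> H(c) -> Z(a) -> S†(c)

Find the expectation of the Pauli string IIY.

In the final state, IIY has expectation 1.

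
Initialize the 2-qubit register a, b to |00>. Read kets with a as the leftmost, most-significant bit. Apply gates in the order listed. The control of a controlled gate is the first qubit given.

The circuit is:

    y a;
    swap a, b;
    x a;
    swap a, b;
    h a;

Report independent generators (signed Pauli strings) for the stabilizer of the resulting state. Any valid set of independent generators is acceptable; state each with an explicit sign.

The final state is stabilized by the group generated by -XI, -IZ; other independent generating sets are equally valid.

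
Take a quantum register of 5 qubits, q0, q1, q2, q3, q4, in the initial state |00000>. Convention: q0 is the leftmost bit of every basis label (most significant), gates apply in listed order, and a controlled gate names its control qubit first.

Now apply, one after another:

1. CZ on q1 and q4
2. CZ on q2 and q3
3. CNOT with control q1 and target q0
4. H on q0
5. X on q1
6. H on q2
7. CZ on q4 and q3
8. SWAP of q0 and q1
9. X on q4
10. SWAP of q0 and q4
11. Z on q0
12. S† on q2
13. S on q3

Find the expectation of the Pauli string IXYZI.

In the final state, IXYZI has expectation -1.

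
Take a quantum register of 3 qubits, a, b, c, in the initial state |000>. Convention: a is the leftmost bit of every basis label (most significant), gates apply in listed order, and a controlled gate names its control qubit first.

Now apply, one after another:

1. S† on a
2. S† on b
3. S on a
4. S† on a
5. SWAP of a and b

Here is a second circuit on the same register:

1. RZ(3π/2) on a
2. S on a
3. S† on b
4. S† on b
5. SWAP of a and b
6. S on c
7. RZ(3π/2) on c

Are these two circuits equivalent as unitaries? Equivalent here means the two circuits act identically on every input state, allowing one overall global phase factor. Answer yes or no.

No — the two circuits implement different unitaries, even allowing a global phase.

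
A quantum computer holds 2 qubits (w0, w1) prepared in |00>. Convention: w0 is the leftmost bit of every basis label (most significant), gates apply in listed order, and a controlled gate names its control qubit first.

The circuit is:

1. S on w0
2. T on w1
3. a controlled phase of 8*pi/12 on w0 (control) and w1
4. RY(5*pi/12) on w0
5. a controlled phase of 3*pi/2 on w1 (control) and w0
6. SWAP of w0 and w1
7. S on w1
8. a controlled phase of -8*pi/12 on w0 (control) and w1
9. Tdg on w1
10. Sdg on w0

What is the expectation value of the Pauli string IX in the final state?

The expectation value of IX is 1/4 + sqrt(3)/4.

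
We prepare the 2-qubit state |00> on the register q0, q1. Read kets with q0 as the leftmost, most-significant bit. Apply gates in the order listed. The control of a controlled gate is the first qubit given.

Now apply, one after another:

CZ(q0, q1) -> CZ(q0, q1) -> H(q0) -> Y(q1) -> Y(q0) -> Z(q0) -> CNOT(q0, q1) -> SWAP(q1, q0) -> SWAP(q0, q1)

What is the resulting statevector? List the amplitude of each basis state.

After the circuit, the state carries amplitude 0 on |00>, sqrt(2)/2 on |01>, sqrt(2)/2 on |10>, 0 on |11>. Key observation: steps 1-2 multiply out to the identity, so the circuit reduces to the remaining gates.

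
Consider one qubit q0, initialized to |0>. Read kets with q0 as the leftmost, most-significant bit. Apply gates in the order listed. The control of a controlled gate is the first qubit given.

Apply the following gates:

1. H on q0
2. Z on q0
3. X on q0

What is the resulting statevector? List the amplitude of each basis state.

The final amplitudes are -sqrt(2)/2 on |0>, sqrt(2)/2 on |1>.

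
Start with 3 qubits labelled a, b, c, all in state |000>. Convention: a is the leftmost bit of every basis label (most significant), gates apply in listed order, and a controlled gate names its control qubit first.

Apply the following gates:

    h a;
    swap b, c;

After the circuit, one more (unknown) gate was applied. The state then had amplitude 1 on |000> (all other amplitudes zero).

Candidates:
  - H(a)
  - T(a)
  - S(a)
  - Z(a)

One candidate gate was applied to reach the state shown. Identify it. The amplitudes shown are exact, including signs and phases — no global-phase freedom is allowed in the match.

The unique candidate consistent with the amplitudes is H(a).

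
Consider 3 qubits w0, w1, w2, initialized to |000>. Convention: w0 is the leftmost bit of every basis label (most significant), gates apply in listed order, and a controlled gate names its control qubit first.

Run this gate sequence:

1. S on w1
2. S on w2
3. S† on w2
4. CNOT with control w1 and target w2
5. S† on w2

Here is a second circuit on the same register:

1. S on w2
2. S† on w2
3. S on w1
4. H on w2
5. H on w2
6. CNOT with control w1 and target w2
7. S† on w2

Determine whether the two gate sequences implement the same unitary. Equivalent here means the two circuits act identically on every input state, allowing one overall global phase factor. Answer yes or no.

Yes — the two circuits implement the same unitary up to a global phase.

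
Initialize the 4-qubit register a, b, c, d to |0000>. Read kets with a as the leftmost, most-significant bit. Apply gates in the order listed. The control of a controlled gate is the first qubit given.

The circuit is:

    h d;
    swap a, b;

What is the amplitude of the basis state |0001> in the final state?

|0001> carries amplitude sqrt(2)/2 in the final state.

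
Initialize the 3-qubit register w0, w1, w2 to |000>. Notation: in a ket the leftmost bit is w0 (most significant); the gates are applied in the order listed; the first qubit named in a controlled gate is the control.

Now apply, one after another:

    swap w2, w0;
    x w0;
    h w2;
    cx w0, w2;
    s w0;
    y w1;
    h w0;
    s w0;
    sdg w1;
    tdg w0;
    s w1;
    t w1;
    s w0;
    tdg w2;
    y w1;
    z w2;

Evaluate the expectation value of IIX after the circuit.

The observable IIX averages to -sqrt(2)/2.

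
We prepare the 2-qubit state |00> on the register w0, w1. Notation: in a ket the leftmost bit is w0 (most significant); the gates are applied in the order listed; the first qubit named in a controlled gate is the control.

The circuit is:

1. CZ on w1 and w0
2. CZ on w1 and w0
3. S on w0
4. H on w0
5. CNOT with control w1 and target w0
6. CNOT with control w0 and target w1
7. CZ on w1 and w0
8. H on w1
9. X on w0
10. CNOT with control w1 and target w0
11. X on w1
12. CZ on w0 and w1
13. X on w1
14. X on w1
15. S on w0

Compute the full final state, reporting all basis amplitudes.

After the circuit, the state carries amplitude 1/2 on |00>, -1/2 on |01>, I/2 on |10>, -I/2 on |11>. Key observation: the block from step 13 through step 14 cancels to the identity and can be dropped.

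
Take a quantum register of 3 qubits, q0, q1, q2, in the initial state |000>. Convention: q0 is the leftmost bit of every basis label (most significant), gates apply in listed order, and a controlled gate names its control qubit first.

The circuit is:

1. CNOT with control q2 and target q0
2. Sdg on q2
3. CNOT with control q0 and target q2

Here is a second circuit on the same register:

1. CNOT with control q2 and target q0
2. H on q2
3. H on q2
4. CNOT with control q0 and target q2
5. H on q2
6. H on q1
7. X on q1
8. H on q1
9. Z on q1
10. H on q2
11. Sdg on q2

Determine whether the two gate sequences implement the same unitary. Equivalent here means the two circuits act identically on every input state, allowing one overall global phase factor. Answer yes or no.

No, they are not equivalent — no single phase factor reconciles the two unitaries.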